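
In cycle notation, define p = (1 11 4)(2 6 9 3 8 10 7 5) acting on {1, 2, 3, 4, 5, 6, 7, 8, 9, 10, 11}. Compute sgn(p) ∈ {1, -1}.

The cycle lengths are 8, 3.
A cycle is odd iff its length is even; p has 1 even-length cycle, so sgn(p) = (−1)^1 and p is odd.

-1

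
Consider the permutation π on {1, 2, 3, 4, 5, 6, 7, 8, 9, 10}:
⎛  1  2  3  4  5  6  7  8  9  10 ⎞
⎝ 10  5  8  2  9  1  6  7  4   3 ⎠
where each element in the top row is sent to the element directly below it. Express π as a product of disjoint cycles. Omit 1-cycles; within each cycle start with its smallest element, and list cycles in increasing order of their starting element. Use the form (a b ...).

From 1: 1 → 10 → 3 → 8 → 7 → 6 → 1, closing the cycle (1 10 3 8 7 6).
Repeating from the next unused element and collecting all non-trivial cycles gives (1 10 3 8 7 6)(2 5 9 4).

(1 10 3 8 7 6)(2 5 9 4)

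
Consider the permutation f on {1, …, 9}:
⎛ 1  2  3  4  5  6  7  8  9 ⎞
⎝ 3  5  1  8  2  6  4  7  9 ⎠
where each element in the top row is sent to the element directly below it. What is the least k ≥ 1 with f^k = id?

Writing f as disjoint cycles, the cycle lengths are 3, 2, 2, 1, 1.
The order of f is the least common multiple of its cycle lengths: lcm(3, 2, 2) = 6.

6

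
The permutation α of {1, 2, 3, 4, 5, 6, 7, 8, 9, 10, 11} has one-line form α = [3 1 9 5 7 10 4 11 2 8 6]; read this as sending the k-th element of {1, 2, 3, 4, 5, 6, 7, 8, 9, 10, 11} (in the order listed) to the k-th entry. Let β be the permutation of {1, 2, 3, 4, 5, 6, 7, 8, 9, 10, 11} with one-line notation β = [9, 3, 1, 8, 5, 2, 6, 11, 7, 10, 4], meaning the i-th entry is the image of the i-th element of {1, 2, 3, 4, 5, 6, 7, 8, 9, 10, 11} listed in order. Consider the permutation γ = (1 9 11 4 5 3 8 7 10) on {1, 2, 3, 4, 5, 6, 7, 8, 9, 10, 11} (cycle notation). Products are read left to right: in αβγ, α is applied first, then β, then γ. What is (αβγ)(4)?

3

Chase 4: α(4) = 5; β(5) = 5; γ(5) = 3. Hence (αβγ)(4) = 3.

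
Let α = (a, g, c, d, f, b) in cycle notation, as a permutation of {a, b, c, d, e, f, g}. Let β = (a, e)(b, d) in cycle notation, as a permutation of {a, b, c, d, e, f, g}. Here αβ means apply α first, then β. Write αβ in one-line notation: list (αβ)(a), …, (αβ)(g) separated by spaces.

Chase each element through α then β: a → g → g; b → a → e; c → d → b; d → f → f; e → e → a; f → b → d; g → c → c.
So αβ in one-line form is g e b f a d c.

g e b f a d c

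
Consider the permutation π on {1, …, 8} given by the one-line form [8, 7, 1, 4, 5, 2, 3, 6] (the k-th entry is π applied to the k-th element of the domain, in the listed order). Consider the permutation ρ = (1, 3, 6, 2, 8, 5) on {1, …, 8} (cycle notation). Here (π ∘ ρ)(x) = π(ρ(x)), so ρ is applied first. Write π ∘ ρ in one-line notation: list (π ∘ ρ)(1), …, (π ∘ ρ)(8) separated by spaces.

For each element, apply ρ then π: 1 → 3 → 1; 2 → 8 → 6; 3 → 6 → 2; 4 → 4 → 4; 5 → 1 → 8; 6 → 2 → 7; 7 → 7 → 3; 8 → 5 → 5.
So π ∘ ρ in one-line form is 1 6 2 4 8 7 3 5.

1 6 2 4 8 7 3 5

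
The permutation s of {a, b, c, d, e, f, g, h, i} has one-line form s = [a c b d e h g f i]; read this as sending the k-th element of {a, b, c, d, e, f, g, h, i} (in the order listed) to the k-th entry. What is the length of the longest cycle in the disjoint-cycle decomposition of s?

2

Decomposing into disjoint cycles gives (b, c)(f, h); the longest has length 2.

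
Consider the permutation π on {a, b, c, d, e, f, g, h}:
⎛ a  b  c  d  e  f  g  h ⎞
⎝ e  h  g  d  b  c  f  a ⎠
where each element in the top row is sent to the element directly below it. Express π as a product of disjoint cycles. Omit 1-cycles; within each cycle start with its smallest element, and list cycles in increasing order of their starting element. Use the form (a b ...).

From a: a → e → b → h → a, closing the cycle (a e b h).
Repeating from the next unused element and collecting all non-trivial cycles gives (a e b h)(c g f).

(a e b h)(c g f)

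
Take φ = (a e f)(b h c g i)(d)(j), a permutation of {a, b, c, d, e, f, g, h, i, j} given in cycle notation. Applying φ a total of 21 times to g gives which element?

i

g lies in the 5-cycle (b h c g i).
Since the cycle has length 5, φ^21 acts on it the same as φ^1 (21 mod 5 = 1).
Stepping 1 place around the cycle: g → i.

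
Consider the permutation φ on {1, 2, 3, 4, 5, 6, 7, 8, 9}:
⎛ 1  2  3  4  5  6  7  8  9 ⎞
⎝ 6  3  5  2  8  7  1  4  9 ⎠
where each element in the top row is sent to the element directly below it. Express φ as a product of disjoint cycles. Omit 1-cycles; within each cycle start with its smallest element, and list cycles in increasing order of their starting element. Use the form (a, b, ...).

Iterating φ from 1 gives 1 → 6 → 7 → 1; that is the 3-cycle (1, 6, 7).
Repeating from the next unused element and collecting all non-trivial cycles gives (1, 6, 7)(2, 3, 5, 8, 4).

(1, 6, 7)(2, 3, 5, 8, 4)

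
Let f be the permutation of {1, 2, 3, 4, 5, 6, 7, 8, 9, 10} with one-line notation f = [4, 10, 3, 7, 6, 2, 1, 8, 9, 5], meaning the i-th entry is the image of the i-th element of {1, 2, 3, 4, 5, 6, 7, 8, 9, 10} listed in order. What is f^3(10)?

Tracing 10 → 5 → … returns to 10 after 4 steps, so 10 lies in a 4-cycle (2, 10, 5, 6).
Stepping 3 places around the cycle: 10 → 5 → 6 → 2.

2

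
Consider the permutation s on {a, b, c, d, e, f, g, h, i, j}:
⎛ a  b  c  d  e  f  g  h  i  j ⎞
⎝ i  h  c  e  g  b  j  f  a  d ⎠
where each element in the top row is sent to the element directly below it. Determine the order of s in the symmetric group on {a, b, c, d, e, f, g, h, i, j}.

12

Writing s as disjoint cycles, the cycle lengths are 4, 3, 2, 1.
Since disjoint cycles commute, ord(s) = lcm(4, 3, 2) = 12.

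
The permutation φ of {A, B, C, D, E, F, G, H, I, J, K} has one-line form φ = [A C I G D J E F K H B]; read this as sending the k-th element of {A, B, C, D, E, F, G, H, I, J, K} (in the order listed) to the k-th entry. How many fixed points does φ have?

The fixed points (elements with φ(x) = x) are {A}, so there is 1.

1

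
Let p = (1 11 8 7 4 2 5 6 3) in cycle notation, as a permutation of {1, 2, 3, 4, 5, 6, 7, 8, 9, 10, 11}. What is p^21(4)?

4 lies in the 9-cycle (1 11 8 7 4 2 5 6 3).
Powers repeat with period 9 on this cycle, and 21 mod 9 = 3, so p^21(4) = p^3(4).
Advancing 3 steps from 4: 4 → 2 → 5 → 6.

6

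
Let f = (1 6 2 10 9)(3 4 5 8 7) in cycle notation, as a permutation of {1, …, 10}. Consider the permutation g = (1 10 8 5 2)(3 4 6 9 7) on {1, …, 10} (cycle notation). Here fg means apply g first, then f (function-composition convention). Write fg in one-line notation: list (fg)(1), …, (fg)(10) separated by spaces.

9 6 5 2 10 1 4 8 3 7

(fg)(x) = f(g(x)). Computing each image: f(g(1)) = f(10) = 9, f(g(2)) = f(1) = 6, f(g(3)) = f(4) = 5, f(g(4)) = f(6) = 2, f(g(5)) = f(2) = 10, f(g(6)) = f(9) = 1, f(g(7)) = f(3) = 4, f(g(8)) = f(5) = 8, f(g(9)) = f(7) = 3, f(g(10)) = f(8) = 7.
Hence fg = [9 6 5 2 10 1 4 8 3 7].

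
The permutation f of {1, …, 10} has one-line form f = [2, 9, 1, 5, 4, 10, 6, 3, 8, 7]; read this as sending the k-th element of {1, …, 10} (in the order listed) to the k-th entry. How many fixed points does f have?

0

No element satisfies f(x) = x, so there are 0 fixed points.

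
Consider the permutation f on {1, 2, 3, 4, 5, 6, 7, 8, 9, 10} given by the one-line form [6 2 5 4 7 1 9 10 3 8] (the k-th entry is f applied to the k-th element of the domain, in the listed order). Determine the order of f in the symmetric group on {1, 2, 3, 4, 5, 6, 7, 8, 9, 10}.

4

The disjoint-cycle form of f has cycle lengths 4, 2, 2, 1, 1.
Since disjoint cycles commute, ord(f) = lcm(4, 2, 2) = 4.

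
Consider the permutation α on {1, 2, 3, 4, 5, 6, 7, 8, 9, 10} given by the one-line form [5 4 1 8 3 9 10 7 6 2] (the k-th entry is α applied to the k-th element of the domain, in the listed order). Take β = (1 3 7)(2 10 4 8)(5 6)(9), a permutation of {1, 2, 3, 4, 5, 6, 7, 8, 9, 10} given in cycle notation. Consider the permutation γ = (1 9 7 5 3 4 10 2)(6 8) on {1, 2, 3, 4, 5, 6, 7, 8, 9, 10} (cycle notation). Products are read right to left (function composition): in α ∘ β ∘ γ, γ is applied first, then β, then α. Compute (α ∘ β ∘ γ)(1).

6

Chase 1: γ(1) = 9; β(9) = 9; α(9) = 6. Hence (α ∘ β ∘ γ)(1) = 6.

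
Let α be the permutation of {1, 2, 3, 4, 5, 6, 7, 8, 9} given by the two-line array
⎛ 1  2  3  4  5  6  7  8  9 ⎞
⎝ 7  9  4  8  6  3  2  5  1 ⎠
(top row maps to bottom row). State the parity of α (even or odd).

odd

In disjoint-cycle form the cycle lengths are 5, 4.
A cycle of length ℓ contributes ℓ−1 transpositions, so α is a product of 4 + 3 = 7 transpositions — odd.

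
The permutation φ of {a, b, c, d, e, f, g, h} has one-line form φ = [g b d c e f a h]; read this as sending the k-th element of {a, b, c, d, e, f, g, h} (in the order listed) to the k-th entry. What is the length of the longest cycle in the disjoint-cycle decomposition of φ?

2

Decomposing into disjoint cycles gives (a g)(c d); the longest has length 2.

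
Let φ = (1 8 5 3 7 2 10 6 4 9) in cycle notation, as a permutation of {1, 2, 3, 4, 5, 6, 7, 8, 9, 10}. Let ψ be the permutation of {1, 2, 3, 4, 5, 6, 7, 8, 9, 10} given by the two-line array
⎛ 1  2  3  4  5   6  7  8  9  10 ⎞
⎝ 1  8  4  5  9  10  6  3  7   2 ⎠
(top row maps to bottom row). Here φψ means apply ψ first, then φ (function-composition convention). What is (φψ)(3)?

First apply ψ: ψ(3) = 4, then φ(4) = 9. Thus (φψ)(3) = 9.

9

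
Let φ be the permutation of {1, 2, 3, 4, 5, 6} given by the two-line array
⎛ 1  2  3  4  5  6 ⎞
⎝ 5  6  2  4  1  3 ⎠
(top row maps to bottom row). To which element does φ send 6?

3

The entry below 6 in the array is 3, so φ(6) = 3.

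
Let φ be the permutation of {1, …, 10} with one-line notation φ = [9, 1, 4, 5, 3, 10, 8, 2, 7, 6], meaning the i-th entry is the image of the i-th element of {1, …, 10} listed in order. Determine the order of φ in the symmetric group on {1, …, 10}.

The disjoint-cycle form of φ has cycle lengths 5, 3, 2.
Since disjoint cycles commute, ord(φ) = lcm(5, 3, 2) = 30.

30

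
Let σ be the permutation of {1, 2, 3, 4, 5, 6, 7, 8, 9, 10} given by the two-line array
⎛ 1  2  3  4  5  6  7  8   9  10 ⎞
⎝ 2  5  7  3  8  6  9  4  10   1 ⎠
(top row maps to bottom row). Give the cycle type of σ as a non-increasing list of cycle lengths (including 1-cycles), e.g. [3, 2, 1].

[9, 1]

The disjoint cycles are (1 2 5 8 4 3 7 9 10)(6), with lengths 9, 1 in non-increasing order.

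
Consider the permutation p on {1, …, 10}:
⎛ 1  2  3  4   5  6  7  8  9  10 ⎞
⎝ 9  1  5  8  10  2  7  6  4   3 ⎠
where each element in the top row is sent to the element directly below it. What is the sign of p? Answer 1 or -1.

-1

In disjoint-cycle form the cycle lengths are 6, 3, 1.
A cycle is odd iff its length is even; p has 1 even-length cycle, so sgn(p) = (−1)^1 and p is odd.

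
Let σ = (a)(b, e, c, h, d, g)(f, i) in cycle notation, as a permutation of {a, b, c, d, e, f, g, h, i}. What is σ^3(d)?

e

d lies in the 6-cycle (b, e, c, h, d, g).
Stepping 3 places around the cycle: d → g → b → e.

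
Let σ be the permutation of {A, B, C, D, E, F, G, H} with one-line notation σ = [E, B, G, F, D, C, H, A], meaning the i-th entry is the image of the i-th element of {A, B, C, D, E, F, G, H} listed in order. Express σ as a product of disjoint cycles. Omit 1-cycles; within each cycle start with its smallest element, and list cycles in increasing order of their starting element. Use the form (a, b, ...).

(A, E, D, F, C, G, H)

Start at A and follow images: A → E → D → F → C → G → H → A, giving the cycle (A, E, D, F, C, G, H).
Repeating from the next unused element and collecting all non-trivial cycles gives (A, E, D, F, C, G, H).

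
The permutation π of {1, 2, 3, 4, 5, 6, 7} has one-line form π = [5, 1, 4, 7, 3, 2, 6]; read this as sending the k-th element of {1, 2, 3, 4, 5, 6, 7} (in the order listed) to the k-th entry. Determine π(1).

5

1 is element number 1 of the domain, and entry number 1 of the one-line form is 5, so π(1) = 5.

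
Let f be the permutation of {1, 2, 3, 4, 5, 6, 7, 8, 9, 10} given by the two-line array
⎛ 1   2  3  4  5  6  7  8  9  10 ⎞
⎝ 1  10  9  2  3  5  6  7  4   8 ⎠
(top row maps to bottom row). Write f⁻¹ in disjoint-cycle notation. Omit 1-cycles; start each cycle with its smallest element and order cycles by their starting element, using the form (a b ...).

The cycle decomposition of f is (2 10 8 7 6 5 3 9 4).
Reversing each cycle (and rotating so the smallest element leads) gives f⁻¹ = (2 4 9 3 5 6 7 8 10).

(2 4 9 3 5 6 7 8 10)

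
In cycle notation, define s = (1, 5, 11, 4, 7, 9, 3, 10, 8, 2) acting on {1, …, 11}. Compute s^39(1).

2

1 lies in the 10-cycle (1, 5, 11, 4, 7, 9, 3, 10, 8, 2).
Since the cycle has length 10, s^39 acts on it the same as s^9 (39 mod 10 = 9).
Stepping 9 places around the cycle: 1 → 5 → 11 → 4 → 7 → 9 → 3 → 10 → 8 → 2.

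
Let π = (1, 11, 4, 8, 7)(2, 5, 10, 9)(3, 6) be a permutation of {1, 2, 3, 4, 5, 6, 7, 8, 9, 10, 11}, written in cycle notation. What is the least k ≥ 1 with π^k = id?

20

The cycle type of π is (5, 4, 2).
The order is lcm(5, 4, 2) = 20.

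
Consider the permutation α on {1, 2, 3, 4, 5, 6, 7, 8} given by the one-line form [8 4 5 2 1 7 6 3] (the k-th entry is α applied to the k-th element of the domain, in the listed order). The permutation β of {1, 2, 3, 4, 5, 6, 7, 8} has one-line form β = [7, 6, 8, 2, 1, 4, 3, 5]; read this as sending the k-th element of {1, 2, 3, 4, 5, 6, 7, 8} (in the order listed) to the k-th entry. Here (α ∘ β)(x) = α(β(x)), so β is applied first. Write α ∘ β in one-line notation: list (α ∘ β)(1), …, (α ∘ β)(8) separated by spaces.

(α ∘ β)(x) = α(β(x)). Computing each image: α(β(1)) = α(7) = 6, α(β(2)) = α(6) = 7, α(β(3)) = α(8) = 3, α(β(4)) = α(2) = 4, α(β(5)) = α(1) = 8, α(β(6)) = α(4) = 2, α(β(7)) = α(3) = 5, α(β(8)) = α(5) = 1.
Hence α ∘ β = [6 7 3 4 8 2 5 1].

6 7 3 4 8 2 5 1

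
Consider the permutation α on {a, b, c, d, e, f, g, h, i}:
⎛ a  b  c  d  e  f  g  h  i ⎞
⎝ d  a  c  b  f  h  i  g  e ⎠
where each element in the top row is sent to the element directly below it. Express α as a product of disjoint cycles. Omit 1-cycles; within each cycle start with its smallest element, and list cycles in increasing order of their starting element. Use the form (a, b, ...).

Iterating α from a gives a → d → b → a; that is the 3-cycle (a, d, b).
Continuing from each remaining unvisited element yields (a, d, b)(e, f, h, g, i).

(a, d, b)(e, f, h, g, i)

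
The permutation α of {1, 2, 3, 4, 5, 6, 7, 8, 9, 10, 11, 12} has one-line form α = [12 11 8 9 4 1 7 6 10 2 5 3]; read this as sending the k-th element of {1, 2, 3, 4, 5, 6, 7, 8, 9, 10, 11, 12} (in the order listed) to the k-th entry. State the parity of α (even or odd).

odd

In disjoint-cycle form the cycle lengths are 6, 5, 1.
A cycle of length ℓ contributes ℓ−1 transpositions, so α is a product of 5 + 4 = 9 transpositions — odd.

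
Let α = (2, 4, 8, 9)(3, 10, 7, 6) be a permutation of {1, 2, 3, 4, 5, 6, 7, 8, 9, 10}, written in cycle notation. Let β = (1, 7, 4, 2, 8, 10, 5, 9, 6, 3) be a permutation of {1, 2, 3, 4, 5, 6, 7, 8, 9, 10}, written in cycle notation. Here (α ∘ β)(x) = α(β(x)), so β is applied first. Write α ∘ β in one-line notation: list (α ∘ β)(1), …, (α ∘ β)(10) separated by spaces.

Chase each element through β then α: 1 → 7 → 6; 2 → 8 → 9; 3 → 1 → 1; 4 → 2 → 4; 5 → 9 → 2; 6 → 3 → 10; 7 → 4 → 8; 8 → 10 → 7; 9 → 6 → 3; 10 → 5 → 5.
Collecting the images, α ∘ β = [6 9 1 4 2 10 8 7 3 5].

6 9 1 4 2 10 8 7 3 5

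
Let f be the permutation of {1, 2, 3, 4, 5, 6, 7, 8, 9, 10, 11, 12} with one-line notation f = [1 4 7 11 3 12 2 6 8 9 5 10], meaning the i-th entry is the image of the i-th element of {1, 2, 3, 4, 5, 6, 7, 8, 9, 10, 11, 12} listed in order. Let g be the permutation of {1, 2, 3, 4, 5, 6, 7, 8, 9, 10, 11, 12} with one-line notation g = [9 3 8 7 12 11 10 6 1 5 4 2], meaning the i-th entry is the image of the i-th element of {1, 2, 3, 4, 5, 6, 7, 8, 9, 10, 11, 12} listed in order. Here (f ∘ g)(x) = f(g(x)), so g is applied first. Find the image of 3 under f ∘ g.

g(3) = 8, then f(8) = 6; composing gives (f ∘ g)(3) = 6.

6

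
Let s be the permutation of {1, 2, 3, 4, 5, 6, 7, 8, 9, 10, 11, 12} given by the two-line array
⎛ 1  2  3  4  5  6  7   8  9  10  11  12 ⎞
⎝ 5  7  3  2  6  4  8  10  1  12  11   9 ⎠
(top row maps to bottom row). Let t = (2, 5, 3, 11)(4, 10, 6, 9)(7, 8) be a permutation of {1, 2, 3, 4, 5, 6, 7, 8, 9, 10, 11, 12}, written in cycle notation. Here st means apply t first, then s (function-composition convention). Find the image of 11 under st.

t(11) = 2, then s(2) = 7; composing gives (st)(11) = 7.

7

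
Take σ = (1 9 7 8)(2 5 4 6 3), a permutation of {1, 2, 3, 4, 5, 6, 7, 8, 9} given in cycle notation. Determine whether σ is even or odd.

odd

The cycle lengths are 5, 4.
A cycle is odd iff its length is even; σ has 1 even-length cycle, so sgn(σ) = (−1)^1 and σ is odd.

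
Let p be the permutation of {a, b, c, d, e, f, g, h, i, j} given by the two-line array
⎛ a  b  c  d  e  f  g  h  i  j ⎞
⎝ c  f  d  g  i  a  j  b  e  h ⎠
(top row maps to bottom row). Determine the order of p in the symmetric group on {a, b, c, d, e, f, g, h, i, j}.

8

Writing p as disjoint cycles, the cycle lengths are 8, 2.
The order is lcm(8, 2) = 8.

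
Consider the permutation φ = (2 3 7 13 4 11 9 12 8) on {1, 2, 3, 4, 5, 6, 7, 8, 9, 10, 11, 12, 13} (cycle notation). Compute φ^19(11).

9

11 lies in the 9-cycle (2 3 7 13 4 11 9 12 8).
Since the cycle has length 9, φ^19 acts on it the same as φ^1 (19 mod 9 = 1).
Stepping 1 place around the cycle: 11 → 9.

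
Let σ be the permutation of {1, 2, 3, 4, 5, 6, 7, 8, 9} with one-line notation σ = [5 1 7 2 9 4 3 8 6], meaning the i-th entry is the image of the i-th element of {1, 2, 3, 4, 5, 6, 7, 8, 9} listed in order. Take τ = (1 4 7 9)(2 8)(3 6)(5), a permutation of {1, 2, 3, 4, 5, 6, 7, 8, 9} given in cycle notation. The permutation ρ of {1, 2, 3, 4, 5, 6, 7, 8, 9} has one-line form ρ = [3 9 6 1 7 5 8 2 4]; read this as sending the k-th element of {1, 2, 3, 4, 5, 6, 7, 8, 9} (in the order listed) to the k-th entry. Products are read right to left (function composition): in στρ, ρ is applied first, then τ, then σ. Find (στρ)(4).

2

(στρ)(4) = σ(τ(ρ(4))). ρ(4) = 1, then τ(1) = 4, then σ(4) = 2, so the result is 2.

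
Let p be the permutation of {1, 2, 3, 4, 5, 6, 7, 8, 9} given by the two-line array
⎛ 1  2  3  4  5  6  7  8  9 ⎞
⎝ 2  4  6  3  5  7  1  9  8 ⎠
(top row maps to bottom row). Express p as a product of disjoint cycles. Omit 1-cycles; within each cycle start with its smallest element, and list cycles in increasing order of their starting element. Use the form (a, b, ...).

From 1: 1 → 2 → 4 → 3 → 6 → 7 → 1, closing the cycle (1, 2, 4, 3, 6, 7).
Repeating from the next unused element and collecting all non-trivial cycles gives (1, 2, 4, 3, 6, 7)(8, 9).

(1, 2, 4, 3, 6, 7)(8, 9)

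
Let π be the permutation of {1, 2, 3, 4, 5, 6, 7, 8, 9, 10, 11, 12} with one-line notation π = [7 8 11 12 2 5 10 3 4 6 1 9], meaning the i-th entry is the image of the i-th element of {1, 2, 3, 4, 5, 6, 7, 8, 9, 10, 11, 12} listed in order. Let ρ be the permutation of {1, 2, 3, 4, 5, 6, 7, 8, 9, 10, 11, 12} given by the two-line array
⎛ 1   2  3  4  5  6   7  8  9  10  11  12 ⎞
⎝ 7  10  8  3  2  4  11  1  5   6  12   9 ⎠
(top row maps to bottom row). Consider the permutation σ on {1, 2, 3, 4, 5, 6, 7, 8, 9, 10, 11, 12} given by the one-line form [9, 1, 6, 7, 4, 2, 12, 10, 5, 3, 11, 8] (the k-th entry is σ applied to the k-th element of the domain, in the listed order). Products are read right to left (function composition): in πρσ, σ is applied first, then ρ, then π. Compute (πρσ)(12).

7

(πρσ)(12) = π(ρ(σ(12))). σ(12) = 8, then ρ(8) = 1, then π(1) = 7, so the result is 7.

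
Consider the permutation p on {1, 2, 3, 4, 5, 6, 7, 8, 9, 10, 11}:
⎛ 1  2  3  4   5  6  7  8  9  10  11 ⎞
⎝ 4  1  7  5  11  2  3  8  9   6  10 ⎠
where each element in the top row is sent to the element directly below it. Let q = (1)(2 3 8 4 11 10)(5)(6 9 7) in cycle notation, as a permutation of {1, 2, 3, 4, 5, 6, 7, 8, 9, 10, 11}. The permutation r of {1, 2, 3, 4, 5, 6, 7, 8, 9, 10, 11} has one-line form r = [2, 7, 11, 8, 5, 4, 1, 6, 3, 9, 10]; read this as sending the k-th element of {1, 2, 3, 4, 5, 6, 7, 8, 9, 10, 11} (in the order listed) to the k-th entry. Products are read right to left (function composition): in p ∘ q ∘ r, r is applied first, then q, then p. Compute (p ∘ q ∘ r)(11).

1

Chase 11: r(11) = 10; q(10) = 2; p(2) = 1. Hence (p ∘ q ∘ r)(11) = 1.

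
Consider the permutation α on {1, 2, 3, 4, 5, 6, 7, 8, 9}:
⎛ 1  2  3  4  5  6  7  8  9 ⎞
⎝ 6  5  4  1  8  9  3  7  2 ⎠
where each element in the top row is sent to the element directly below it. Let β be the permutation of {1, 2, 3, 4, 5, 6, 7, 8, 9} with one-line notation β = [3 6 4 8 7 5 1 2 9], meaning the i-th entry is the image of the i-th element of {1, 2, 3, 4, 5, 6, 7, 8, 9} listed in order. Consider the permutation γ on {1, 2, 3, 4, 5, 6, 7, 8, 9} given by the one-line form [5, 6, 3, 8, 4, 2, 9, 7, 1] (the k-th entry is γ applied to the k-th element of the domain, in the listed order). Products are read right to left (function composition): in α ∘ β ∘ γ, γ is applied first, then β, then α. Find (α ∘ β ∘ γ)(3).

1

Apply the permutations in order: γ(3) = 3, then β(3) = 4, then α(4) = 1. So (α ∘ β ∘ γ)(3) = 1.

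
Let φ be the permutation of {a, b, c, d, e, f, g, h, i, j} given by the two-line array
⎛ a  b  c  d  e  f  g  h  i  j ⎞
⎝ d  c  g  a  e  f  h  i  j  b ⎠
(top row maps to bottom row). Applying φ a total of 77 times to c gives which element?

b

Tracing c → g → … returns to c after 6 steps, so c lies in a 6-cycle (b, c, g, h, i, j).
Powers repeat with period 6 on this cycle, and 77 mod 6 = 5, so φ^77(c) = φ^5(c).
Advancing 5 steps from c: c → g → h → i → j → b.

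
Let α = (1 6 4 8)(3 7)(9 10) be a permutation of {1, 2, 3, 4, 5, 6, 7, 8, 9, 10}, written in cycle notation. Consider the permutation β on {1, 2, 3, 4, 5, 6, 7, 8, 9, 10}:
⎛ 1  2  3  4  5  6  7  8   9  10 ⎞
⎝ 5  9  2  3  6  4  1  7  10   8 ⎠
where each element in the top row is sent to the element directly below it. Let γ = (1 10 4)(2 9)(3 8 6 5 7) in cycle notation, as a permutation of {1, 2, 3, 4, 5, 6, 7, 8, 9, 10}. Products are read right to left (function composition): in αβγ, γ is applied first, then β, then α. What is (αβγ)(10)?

7

Apply the permutations in order: γ(10) = 4, then β(4) = 3, then α(3) = 7. So (αβγ)(10) = 7.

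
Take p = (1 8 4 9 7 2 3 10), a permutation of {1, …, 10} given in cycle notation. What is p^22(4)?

4 lies in the 8-cycle (1 8 4 9 7 2 3 10).
On an 8-cycle, p^8 is the identity, so p^22 = p^6 there (22 ≡ 6 mod 8).
Advancing 6 steps from 4: 4 → 9 → 7 → 2 → 3 → 10 → 1.

1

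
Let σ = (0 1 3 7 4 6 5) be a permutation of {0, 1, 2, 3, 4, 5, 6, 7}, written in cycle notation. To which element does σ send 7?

In the cycle (0 1 3 7 4 6 5), 7 is followed by 4, so σ(7) = 4.

4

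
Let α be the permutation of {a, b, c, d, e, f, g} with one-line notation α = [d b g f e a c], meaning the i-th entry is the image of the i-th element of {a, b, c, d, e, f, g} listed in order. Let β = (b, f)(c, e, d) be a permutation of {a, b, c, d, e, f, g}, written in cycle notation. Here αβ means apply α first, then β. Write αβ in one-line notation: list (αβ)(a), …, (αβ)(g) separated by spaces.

c f g b d a e

For each element, apply α then β: a → d → c; b → b → f; c → g → g; d → f → b; e → e → d; f → a → a; g → c → e.
So αβ in one-line form is c f g b d a e.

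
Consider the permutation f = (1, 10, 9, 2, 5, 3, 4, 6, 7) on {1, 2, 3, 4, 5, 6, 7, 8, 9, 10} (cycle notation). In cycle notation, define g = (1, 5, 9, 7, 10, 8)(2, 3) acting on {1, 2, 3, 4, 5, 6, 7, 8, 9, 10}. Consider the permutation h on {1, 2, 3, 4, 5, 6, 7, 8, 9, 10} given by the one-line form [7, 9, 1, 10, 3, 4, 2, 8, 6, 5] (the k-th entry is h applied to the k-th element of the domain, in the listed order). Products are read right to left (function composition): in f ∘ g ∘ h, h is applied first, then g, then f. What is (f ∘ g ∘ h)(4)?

8

(f ∘ g ∘ h)(4) = f(g(h(4))). h(4) = 10, then g(10) = 8, then f(8) = 8, so the result is 8.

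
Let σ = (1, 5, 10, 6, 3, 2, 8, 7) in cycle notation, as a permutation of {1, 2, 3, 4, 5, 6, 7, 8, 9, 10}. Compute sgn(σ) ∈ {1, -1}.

The cycle lengths are 8, 1, 1.
A cycle is odd iff its length is even; σ has 1 even-length cycle, so sgn(σ) = (−1)^1 and σ is odd.

-1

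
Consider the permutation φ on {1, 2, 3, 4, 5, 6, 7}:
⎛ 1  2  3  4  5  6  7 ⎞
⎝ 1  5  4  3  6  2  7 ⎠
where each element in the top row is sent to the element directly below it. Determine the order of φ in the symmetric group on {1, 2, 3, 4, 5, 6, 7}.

Writing φ as disjoint cycles, the cycle lengths are 3, 2, 1, 1.
The order of φ is the least common multiple of its cycle lengths: lcm(3, 2) = 6.

6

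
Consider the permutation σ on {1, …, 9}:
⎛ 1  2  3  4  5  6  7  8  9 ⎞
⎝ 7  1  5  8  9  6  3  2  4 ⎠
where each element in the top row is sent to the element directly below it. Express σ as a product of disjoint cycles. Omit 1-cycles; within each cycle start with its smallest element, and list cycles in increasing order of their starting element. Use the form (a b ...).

(1 7 3 5 9 4 8 2)

Iterating σ from 1 gives 1 → 7 → 3 → 5 → 9 → 4 → 8 → 2 → 1; that is the 8-cycle (1 7 3 5 9 4 8 2).
Repeating from the next unused element and collecting all non-trivial cycles gives (1 7 3 5 9 4 8 2).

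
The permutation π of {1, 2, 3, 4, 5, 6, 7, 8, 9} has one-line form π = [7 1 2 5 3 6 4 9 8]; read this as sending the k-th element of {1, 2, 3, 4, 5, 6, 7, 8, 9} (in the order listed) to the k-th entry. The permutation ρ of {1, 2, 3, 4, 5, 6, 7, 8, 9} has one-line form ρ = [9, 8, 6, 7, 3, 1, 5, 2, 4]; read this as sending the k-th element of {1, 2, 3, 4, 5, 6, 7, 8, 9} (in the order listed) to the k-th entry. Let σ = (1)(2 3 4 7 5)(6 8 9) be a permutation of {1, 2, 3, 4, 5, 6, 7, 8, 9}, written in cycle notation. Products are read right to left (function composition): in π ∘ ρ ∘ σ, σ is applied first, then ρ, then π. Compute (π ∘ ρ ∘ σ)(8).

Apply the permutations in order: σ(8) = 9, then ρ(9) = 4, then π(4) = 5. So (π ∘ ρ ∘ σ)(8) = 5.

5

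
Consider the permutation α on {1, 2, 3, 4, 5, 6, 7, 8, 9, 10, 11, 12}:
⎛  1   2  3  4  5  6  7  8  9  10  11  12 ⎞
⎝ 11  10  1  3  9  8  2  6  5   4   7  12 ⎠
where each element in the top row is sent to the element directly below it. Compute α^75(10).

7

Tracing 10 → 4 → … returns to 10 after 7 steps, so 10 lies in a 7-cycle (1 11 7 2 10 4 3).
On a 7-cycle, α^7 is the identity, so α^75 = α^5 there (75 ≡ 5 mod 7).
Stepping 5 places around the cycle: 10 → 4 → 3 → 1 → 11 → 7.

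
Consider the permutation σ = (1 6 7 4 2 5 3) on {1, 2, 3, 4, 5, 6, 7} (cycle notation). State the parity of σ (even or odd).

even

The cycle lengths are 7.
A cycle is odd iff its length is even; σ has 0 even-length cycles, so sgn(σ) = (−1)^0 and σ is even.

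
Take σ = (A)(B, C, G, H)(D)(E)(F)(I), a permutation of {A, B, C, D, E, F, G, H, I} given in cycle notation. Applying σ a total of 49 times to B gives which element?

B lies in the 4-cycle (B, C, G, H).
Since the cycle has length 4, σ^49 acts on it the same as σ^1 (49 mod 4 = 1).
Advancing 1 step from B: B → C.

C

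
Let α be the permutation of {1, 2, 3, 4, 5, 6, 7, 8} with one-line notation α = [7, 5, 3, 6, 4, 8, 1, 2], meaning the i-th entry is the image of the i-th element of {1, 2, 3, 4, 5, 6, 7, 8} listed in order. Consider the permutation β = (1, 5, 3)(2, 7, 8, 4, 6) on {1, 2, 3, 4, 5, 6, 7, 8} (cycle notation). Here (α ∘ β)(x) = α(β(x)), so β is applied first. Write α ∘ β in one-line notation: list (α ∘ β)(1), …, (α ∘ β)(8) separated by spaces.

4 1 7 8 3 5 2 6

Chase each element through β then α: 1 → 5 → 4; 2 → 7 → 1; 3 → 1 → 7; 4 → 6 → 8; 5 → 3 → 3; 6 → 2 → 5; 7 → 8 → 2; 8 → 4 → 6.
Collecting the images, α ∘ β = [4 1 7 8 3 5 2 6].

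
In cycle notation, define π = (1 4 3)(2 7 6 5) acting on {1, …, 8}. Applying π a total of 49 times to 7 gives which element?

6

7 lies in the 4-cycle (2 7 6 5).
Since the cycle has length 4, π^49 acts on it the same as π^1 (49 mod 4 = 1).
Advancing 1 step from 7: 7 → 6.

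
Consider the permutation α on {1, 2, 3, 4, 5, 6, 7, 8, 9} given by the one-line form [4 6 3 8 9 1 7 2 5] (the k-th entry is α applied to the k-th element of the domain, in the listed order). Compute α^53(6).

8

Tracing 6 → 1 → … returns to 6 after 5 steps, so 6 lies in a 5-cycle (1 4 8 2 6).
Since the cycle has length 5, α^53 acts on it the same as α^3 (53 mod 5 = 3).
Advancing 3 steps from 6: 6 → 1 → 4 → 8.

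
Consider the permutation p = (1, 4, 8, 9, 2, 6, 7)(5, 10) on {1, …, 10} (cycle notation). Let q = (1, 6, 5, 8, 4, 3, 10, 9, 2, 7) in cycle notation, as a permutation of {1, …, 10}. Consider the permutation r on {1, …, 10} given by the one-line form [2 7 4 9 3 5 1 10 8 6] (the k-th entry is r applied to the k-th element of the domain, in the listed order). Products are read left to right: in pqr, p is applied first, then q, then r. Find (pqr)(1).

Chase 1: p(1) = 4; q(4) = 3; r(3) = 4. Hence (pqr)(1) = 4.

4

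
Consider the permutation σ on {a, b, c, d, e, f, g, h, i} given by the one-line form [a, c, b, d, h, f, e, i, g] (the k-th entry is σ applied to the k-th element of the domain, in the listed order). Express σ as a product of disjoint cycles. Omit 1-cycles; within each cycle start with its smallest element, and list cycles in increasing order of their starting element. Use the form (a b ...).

(b c)(e h i g)

From b: b → c → b, closing the cycle (b c).
Repeating from the next unused element and collecting all non-trivial cycles gives (b c)(e h i g).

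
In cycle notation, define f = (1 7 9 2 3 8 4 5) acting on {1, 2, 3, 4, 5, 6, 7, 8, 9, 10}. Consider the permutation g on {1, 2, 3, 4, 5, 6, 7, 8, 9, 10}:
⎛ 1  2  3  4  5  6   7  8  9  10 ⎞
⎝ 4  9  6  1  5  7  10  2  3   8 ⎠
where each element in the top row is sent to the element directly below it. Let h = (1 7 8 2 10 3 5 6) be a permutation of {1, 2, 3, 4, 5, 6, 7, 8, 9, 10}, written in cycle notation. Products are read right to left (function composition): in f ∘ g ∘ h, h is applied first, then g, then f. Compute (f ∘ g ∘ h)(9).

(f ∘ g ∘ h)(9) = f(g(h(9))). h(9) = 9, then g(9) = 3, then f(3) = 8, so the result is 8.

8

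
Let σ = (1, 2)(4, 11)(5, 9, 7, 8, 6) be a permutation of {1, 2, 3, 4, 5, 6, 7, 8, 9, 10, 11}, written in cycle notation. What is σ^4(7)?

7 lies in the 5-cycle (5, 9, 7, 8, 6).
Stepping 4 places around the cycle: 7 → 8 → 6 → 5 → 9.

9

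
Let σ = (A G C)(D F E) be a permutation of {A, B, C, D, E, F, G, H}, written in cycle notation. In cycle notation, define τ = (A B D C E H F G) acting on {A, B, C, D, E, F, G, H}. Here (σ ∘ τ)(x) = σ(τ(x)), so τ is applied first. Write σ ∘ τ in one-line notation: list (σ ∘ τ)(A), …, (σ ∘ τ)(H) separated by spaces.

B F D A H C G E

For each element, apply τ then σ: A → B → B; B → D → F; C → E → D; D → C → A; E → H → H; F → G → C; G → A → G; H → F → E.
So σ ∘ τ in one-line form is B F D A H C G E.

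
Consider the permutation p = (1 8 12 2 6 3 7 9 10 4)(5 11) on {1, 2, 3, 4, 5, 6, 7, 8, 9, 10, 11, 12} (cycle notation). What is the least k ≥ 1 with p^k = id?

The disjoint cycles have lengths 10, 2.
Since disjoint cycles commute, ord(p) = lcm(10, 2) = 10.

10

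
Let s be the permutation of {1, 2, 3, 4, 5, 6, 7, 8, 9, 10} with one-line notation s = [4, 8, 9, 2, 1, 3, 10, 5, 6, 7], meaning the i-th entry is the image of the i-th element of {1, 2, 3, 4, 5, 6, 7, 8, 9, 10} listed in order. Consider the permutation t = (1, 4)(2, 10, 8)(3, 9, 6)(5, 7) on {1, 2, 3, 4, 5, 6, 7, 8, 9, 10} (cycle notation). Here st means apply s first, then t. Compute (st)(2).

2

s(2) = 8, then t(8) = 2; composing gives (st)(2) = 2.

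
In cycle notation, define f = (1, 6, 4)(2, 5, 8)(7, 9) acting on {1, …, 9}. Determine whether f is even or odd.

odd

The cycle lengths are 3, 3, 2, 1.
A cycle of length ℓ contributes ℓ−1 transpositions, so f is a product of 2 + 2 + 1 = 5 transpositions — odd.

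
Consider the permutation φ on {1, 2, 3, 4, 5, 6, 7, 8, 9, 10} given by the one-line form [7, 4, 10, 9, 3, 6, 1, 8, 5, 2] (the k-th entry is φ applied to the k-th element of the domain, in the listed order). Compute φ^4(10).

Tracing 10 → 2 → … returns to 10 after 6 steps, so 10 lies in a 6-cycle (2, 4, 9, 5, 3, 10).
Advancing 4 steps from 10: 10 → 2 → 4 → 9 → 5.

5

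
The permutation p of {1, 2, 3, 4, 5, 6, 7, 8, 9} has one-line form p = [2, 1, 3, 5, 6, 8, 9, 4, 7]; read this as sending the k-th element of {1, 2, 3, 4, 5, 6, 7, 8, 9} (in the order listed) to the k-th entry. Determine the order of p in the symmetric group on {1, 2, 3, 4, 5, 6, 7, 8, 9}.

Decomposing into disjoint cycles gives cycle lengths 4, 2, 2, 1.
Since disjoint cycles commute, ord(p) = lcm(4, 2, 2) = 4.

4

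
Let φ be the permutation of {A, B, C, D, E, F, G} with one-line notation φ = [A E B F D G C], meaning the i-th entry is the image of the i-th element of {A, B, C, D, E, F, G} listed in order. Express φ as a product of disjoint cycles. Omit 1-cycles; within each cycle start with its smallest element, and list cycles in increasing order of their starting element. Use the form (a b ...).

From B: B → E → D → F → G → C → B, closing the cycle (B E D F G C).
Repeating from the next unused element and collecting all non-trivial cycles gives (B E D F G C).

(B E D F G C)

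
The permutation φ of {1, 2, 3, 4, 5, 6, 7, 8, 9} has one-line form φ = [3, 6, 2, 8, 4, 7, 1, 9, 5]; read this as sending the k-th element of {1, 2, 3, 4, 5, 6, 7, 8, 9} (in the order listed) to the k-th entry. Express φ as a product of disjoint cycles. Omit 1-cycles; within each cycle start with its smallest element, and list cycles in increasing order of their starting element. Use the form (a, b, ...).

From 1: 1 → 3 → 2 → 6 → 7 → 1, closing the cycle (1, 3, 2, 6, 7).
Continuing from each remaining unvisited element yields (1, 3, 2, 6, 7)(4, 8, 9, 5).

(1, 3, 2, 6, 7)(4, 8, 9, 5)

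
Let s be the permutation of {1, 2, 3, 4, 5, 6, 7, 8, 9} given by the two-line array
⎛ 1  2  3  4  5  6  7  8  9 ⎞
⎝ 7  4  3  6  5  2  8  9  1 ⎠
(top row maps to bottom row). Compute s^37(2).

4

Tracing 2 → 4 → … returns to 2 after 3 steps, so 2 lies in a 3-cycle (2 4 6).
On a 3-cycle, s^3 is the identity, so s^37 = s^1 there (37 ≡ 1 mod 3).
Stepping 1 place around the cycle: 2 → 4.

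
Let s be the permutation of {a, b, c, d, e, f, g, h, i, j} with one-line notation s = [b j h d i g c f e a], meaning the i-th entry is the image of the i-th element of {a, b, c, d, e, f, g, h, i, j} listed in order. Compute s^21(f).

Tracing f → g → … returns to f after 4 steps, so f lies in a 4-cycle (c h f g).
On a 4-cycle, s^4 is the identity, so s^21 = s^1 there (21 ≡ 1 mod 4).
Stepping 1 place around the cycle: f → g.

g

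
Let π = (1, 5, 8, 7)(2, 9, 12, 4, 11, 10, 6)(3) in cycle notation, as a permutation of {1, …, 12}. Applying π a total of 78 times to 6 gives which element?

2

6 lies in the 7-cycle (2, 9, 12, 4, 11, 10, 6).
Since the cycle has length 7, π^78 acts on it the same as π^1 (78 mod 7 = 1).
Stepping 1 place around the cycle: 6 → 2.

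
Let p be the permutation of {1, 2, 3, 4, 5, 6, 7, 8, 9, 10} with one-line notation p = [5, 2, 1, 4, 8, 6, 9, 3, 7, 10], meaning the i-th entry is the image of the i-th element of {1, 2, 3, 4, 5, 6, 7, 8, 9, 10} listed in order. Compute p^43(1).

3

Tracing 1 → 5 → … returns to 1 after 4 steps, so 1 lies in a 4-cycle (1 5 8 3).
On a 4-cycle, p^4 is the identity, so p^43 = p^3 there (43 ≡ 3 mod 4).
Stepping 3 places around the cycle: 1 → 5 → 8 → 3.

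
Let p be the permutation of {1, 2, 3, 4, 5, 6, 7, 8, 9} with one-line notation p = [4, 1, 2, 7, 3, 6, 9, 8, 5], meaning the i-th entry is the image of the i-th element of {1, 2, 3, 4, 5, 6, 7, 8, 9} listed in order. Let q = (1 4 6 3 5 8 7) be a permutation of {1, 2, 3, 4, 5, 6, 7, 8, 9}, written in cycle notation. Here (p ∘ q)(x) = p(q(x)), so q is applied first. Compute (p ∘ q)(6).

First apply q: q(6) = 3, then p(3) = 2. Thus (p ∘ q)(6) = 2.

2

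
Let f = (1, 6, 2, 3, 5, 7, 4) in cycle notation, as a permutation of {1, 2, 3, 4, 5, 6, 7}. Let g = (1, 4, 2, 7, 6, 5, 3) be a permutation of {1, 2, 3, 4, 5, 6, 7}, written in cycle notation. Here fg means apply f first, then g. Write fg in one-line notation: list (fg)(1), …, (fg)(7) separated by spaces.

5 1 3 4 6 7 2

Chase each element through f then g: 1 → 6 → 5; 2 → 3 → 1; 3 → 5 → 3; 4 → 1 → 4; 5 → 7 → 6; 6 → 2 → 7; 7 → 4 → 2.
So fg in one-line form is 5 1 3 4 6 7 2.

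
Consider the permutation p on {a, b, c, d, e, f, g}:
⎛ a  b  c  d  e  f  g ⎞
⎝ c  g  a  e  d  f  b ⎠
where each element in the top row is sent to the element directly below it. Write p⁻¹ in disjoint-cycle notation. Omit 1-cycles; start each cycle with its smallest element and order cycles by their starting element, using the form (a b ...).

First write p in disjoint cycles: (a c)(b g)(d e).
The inverse reverses every cycle; in canonical form, p⁻¹ = (a c)(b g)(d e).

(a c)(b g)(d e)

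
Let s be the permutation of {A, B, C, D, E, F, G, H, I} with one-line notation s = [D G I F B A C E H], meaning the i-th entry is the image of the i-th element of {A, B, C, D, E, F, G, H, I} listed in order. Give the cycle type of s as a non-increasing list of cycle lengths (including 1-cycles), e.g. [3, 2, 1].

The disjoint cycles are (A D F)(B G C I H E), with lengths 6, 3 in non-increasing order.

[6, 3]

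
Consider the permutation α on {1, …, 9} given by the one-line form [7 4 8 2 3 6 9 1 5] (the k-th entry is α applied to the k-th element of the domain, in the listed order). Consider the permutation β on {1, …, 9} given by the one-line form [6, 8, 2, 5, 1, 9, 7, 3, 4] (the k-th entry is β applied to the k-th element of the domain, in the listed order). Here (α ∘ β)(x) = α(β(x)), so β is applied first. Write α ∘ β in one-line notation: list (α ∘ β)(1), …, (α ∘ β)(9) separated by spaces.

6 1 4 3 7 5 9 8 2

(α ∘ β)(x) = α(β(x)). Computing each image: α(β(1)) = α(6) = 6, α(β(2)) = α(8) = 1, α(β(3)) = α(2) = 4, α(β(4)) = α(5) = 3, α(β(5)) = α(1) = 7, α(β(6)) = α(9) = 5, α(β(7)) = α(7) = 9, α(β(8)) = α(3) = 8, α(β(9)) = α(4) = 2.
Hence α ∘ β = [6 1 4 3 7 5 9 8 2].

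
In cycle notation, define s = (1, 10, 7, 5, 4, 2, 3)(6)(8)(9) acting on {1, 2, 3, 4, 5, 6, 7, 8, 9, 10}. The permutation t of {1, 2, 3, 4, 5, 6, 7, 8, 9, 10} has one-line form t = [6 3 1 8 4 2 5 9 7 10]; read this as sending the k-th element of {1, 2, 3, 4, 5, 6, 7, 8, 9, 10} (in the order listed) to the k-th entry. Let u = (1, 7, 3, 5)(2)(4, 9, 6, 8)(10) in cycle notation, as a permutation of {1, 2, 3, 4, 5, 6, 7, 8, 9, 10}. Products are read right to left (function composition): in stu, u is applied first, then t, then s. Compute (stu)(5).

(stu)(5) = s(t(u(5))). u(5) = 1, then t(1) = 6, then s(6) = 6, so the result is 6.

6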